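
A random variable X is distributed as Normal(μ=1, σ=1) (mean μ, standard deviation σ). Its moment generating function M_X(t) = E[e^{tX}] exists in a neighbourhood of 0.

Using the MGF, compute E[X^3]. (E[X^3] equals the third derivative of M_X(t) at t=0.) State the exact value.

M_X(t) = e^(t^2/2 + t)
D^3[M](t) = t^3*e^(t)*e^(t^2/2) + 3*t^2*e^(t)*e^(t^2/2) + 6*t*e^(t)*e^(t^2/2) + 4*e^(t)*e^(t^2/2)

E[X^3] = D^3[M](0) = 4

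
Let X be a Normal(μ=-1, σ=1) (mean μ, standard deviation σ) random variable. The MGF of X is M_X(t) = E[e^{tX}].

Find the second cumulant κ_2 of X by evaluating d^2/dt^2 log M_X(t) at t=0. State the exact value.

κ_2 = d^2K/dt^2 |_{t=0} = 1

M_X(t) = e^(t^2/2 - t)
K_X(t) = log M_X(t) = t^2/2 - t
dK/dt = t - 1
d^2K/dt^2 = 1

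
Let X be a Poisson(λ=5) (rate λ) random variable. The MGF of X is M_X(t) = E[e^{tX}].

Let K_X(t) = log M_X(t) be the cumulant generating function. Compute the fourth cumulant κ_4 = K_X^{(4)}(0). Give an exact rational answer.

κ_4 = K′′′′(0) = 5

M_X(t) = e^(5*e^(t) - 5)
K_X(t) = log M_X(t) = 5*e^(t) - 5
K′(t) = 5*e^(t)
K′′(t) = 5*e^(t)
K′′′(t) = 5*e^(t)
K′′′′(t) = 5*e^(t)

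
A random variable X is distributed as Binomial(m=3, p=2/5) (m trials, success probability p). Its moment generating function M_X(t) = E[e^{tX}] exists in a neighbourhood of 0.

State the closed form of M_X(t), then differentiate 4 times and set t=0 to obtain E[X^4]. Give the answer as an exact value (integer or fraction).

E[X^4] = M^(4)(0) = 1278/125

M_X(t) = (2*e^(t)/5 + 3/5)^3
M^(4)(t) = 648*e^(3*t)/125 + 576*e^(2*t)/125 + 54*e^(t)/125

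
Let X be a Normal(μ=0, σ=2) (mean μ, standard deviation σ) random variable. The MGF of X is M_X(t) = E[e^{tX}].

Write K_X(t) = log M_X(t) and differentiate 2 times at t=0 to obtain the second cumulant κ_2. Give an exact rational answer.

M_X(t) = e^(2*t^2)
K_X(t) = log M_X(t) = 2*t^2
K^(2)(t) = 4

κ_2 = K^(2)(0) = 4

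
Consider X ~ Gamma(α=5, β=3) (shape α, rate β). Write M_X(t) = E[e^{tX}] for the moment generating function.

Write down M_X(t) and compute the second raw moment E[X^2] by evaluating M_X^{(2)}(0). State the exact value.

E[X^2] = M′′(0) = 10/3

M_X(t) = 243/(3 - t)^5
M′(t) = 1215/(t^6 - 18*t^5 + 135*t^4 - 540*t^3 + 1215*t^2 - 1458*t + 729)
M′′(t) = -7290/(t^7 - 21*t^6 + 189*t^5 - 945*t^4 + 2835*t^3 - 5103*t^2 + 5103*t - 2187)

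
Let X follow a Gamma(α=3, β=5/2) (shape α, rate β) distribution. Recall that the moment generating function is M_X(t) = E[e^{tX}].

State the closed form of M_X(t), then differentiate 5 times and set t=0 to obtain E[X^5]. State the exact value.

E[X^5] = M′′′′′(0) = 16128/625

M_X(t) = 125/(8*(5/2 - t)^3)
M′(t) = 750/(16*t^4 - 160*t^3 + 600*t^2 - 1000*t + 625)
M′′(t) = -6000/(32*t^5 - 400*t^4 + 2000*t^3 - 5000*t^2 + 6250*t - 3125)
M′′′(t) = 60000/(64*t^6 - 960*t^5 + 6000*t^4 - 20000*t^3 + 37500*t^2 - 37500*t + 15625)
M′′′′(t) = -720000/(128*t^7 - 2240*t^6 + 16800*t^5 - 70000*t^4 + 175000*t^3 - 262500*t^2 + 218750*t - 78125)
M′′′′′(t) = 10080000/(256*t^8 - 5120*t^7 + 44800*t^6 - 224000*t^5 + 700000*t^4 - 1400000*t^3 + 1750000*t^2 - 1250000*t + 390625)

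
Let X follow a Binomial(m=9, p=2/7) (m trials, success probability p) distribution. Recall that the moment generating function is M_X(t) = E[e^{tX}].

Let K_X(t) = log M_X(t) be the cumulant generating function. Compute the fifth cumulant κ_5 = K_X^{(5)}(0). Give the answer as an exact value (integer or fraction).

M_X(t) = (2*e^(t)/7 + 5/7)^9
K_X(t) = log M_X(t) = 9*log(2*e^(t)/7 + 5/7)
dK/dt = 18*e^(t)/(2*e^(t) + 5)
d^2K/dt^2 = 90*e^(t)/(4*e^(2*t) + 20*e^(t) + 25)
d^3K/dt^3 = (-180*e^(2*t) + 450*e^(t))/(8*e^(3*t) + 60*e^(2*t) + 150*e^(t) + 125)
d^4K/dt^4 = (360*e^(3*t) - 3600*e^(2*t) + 2250*e^(t))/(16*e^(4*t) + 160*e^(3*t) + 600*e^(2*t) + 1000*e^(t) + 625)
d^5K/dt^5 = (-720*e^(4*t) + 19800*e^(3*t) - 49500*e^(2*t) + 11250*e^(t))/(32*e^(5*t) + 400*e^(4*t) + 2000*e^(3*t) + 5000*e^(2*t) + 6250*e^(t) + 3125)

κ_5 = d^5K/dt^5 |_{t=0} = -19170/16807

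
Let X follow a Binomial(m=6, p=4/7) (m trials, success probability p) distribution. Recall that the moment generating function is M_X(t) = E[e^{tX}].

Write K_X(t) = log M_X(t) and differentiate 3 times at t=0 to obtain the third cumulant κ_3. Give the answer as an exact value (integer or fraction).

M_X(t) = (4*e^(t)/7 + 3/7)^6
K_X(t) = log M_X(t) = 6*log(4*e^(t)/7 + 3/7)
K^(3)(t) = (-288*e^(2*t) + 216*e^(t))/(64*e^(3*t) + 144*e^(2*t) + 108*e^(t) + 27)

κ_3 = K^(3)(0) = -72/343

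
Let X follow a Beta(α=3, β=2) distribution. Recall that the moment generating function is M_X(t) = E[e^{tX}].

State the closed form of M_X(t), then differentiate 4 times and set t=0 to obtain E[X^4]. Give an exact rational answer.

E[X^4] = D^4[M](0) = 3/14

M_X(t) = ₁F₁(3; 5; t)
D^4[M](t) = 3*₁F₁(7; 9; t)/14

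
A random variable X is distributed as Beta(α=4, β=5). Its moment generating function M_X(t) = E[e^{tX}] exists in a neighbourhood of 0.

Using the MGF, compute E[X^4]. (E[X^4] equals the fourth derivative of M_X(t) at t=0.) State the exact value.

M_X(t) = ₁F₁(4; 9; t)
dM/dt = 4*₁F₁(5; 10; t)/9
d^2M/dt^2 = 2*₁F₁(6; 11; t)/9
d^3M/dt^3 = 4*₁F₁(7; 12; t)/33
d^4M/dt^4 = 7*₁F₁(8; 13; t)/99

E[X^4] = d^4M/dt^4 |_{t=0} = 7/99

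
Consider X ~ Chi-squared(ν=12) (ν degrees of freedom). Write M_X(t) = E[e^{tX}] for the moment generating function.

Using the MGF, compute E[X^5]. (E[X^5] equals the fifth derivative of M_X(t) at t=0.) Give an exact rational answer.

M_X(t) = (1 - 2*t)^(-6)
dM/dt = -12/(128*t^7 - 448*t^6 + 672*t^5 - 560*t^4 + 280*t^3 - 84*t^2 + 14*t - 1)
d^2M/dt^2 = 168/(256*t^8 - 1024*t^7 + 1792*t^6 - 1792*t^5 + 1120*t^4 - 448*t^3 + 112*t^2 - 16*t + 1)
d^3M/dt^3 = -2688/(512*t^9 - 2304*t^8 + 4608*t^7 - 5376*t^6 + 4032*t^5 - 2016*t^4 + 672*t^3 - 144*t^2 + 18*t - 1)
d^4M/dt^4 = 48384/(1024*t^10 - 5120*t^9 + 11520*t^8 - 15360*t^7 + 13440*t^6 - 8064*t^5 + 3360*t^4 - 960*t^3 + 180*t^2 - 20*t + 1)
d^5M/dt^5 = -967680/(2048*t^11 - 11264*t^10 + 28160*t^9 - 42240*t^8 + 42240*t^7 - 29568*t^6 + 14784*t^5 - 5280*t^4 + 1320*t^3 - 220*t^2 + 22*t - 1)

E[X^5] = d^5M/dt^5 |_{t=0} = 967680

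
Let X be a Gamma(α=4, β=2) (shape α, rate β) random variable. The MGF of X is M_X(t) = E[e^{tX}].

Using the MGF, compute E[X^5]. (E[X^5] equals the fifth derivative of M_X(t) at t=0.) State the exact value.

E[X^5] = M′′′′′(0) = 210

M_X(t) = 16/(2 - t)^4
M′(t) = -64/(t^5 - 10*t^4 + 40*t^3 - 80*t^2 + 80*t - 32)
M′′(t) = 320/(t^6 - 12*t^5 + 60*t^4 - 160*t^3 + 240*t^2 - 192*t + 64)
M′′′(t) = -1920/(t^7 - 14*t^6 + 84*t^5 - 280*t^4 + 560*t^3 - 672*t^2 + 448*t - 128)
M′′′′(t) = 13440/(t^8 - 16*t^7 + 112*t^6 - 448*t^5 + 1120*t^4 - 1792*t^3 + 1792*t^2 - 1024*t + 256)
M′′′′′(t) = -107520/(t^9 - 18*t^8 + 144*t^7 - 672*t^6 + 2016*t^5 - 4032*t^4 + 5376*t^3 - 4608*t^2 + 2304*t - 512)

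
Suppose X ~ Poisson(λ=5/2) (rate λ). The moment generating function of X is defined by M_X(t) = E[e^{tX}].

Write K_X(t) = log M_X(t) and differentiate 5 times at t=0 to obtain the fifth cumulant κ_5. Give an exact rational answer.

κ_5 = K^(5)(0) = 5/2

M_X(t) = e^(5*e^(t)/2 - 5/2)
K_X(t) = log M_X(t) = 5*e^(t)/2 - 5/2
K^(5)(t) = 5*e^(t)/2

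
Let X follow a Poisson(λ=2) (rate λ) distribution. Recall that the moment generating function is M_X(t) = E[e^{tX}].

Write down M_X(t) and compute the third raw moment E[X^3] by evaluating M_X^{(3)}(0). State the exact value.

E[X^3] = D^3[M](0) = 22

M_X(t) = e^(2*e^(t) - 2)
D^3[M](t) = (8*e^(3*t)*e^(2*e^(t)) + 12*e^(2*t)*e^(2*e^(t)) + 2*e^(t)*e^(2*e^(t)))*e^(-2)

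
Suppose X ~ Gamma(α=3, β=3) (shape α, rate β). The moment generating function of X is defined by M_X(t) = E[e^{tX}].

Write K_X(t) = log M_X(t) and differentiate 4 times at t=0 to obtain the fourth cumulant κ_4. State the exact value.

κ_4 = D^4[K](0) = 2/9

M_X(t) = 27/(3 - t)^3
K_X(t) = log M_X(t) = -3*log(3 - t) + 3*log(3)
D^4[K](t) = 18/(t^4 - 12*t^3 + 54*t^2 - 108*t + 81)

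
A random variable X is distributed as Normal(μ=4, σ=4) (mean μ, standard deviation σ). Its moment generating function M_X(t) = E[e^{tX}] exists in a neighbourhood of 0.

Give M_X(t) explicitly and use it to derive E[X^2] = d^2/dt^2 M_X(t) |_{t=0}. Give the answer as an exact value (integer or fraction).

M_X(t) = e^(8*t^2 + 4*t)
M′(t) = 16*t*e^(4*t)*e^(8*t^2) + 4*e^(4*t)*e^(8*t^2)
M′′(t) = 256*t^2*e^(4*t)*e^(8*t^2) + 128*t*e^(4*t)*e^(8*t^2) + 32*e^(4*t)*e^(8*t^2)

E[X^2] = M′′(0) = 32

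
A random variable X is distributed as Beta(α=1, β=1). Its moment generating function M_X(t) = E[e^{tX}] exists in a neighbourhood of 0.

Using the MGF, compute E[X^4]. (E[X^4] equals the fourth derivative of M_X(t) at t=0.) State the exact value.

M_X(t) = ₁F₁(1; 2; t)
M′(t) = ₁F₁(2; 3; t)/2
M′′(t) = ₁F₁(3; 4; t)/3
M′′′(t) = ₁F₁(4; 5; t)/4
M′′′′(t) = ₁F₁(5; 6; t)/5

E[X^4] = M′′′′(0) = 1/5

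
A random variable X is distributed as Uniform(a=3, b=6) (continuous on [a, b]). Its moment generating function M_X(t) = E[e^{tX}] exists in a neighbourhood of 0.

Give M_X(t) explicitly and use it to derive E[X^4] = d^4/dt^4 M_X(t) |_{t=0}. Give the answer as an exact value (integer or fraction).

M_X(t) = (e^(6*t) - e^(3*t))/(3*t)
M′(t) = (6*t*e^(6*t) - 3*t*e^(3*t) - e^(6*t) + e^(3*t))/(3*t^2)
M′′(t) = (36*t^2*e^(6*t) - 9*t^2*e^(3*t) - 12*t*e^(6*t) + 6*t*e^(3*t) + 2*e^(6*t) - 2*e^(3*t))/(3*t^3)
M′′′(t) = (72*t^3*e^(6*t) - 9*t^3*e^(3*t) - 36*t^2*e^(6*t) + 9*t^2*e^(3*t) + 12*t*e^(6*t) - 6*t*e^(3*t) - 2*e^(6*t) + 2*e^(3*t))/t^4

E[X^4] = M′′′′(0) = 2511/5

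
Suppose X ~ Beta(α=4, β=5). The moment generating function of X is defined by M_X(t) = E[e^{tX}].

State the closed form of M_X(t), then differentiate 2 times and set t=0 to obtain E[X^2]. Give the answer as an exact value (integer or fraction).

E[X^2] = M^(2)(0) = 2/9

M_X(t) = ₁F₁(4; 9; t)
M^(2)(t) = 2*₁F₁(6; 11; t)/9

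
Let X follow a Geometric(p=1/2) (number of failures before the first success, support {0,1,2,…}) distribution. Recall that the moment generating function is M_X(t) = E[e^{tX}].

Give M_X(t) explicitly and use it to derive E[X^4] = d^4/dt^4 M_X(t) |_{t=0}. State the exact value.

M_X(t) = 1/(2*(1 - e^(t)/2))
M^(4)(t) = (-e^(4*t) - 22*e^(3*t) - 44*e^(2*t) - 8*e^(t))/(e^(5*t) - 10*e^(4*t) + 40*e^(3*t) - 80*e^(2*t) + 80*e^(t) - 32)

E[X^4] = M^(4)(0) = 75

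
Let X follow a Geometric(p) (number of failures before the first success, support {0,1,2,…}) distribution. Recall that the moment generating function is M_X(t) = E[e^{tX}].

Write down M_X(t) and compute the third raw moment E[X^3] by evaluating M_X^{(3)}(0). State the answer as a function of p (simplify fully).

E[X^3] = D^3[M](0) = -1 + 7/p - 12/p^2 + 6/p^3

M_X(t) = p/(-(1 - p)*e^(t) + 1)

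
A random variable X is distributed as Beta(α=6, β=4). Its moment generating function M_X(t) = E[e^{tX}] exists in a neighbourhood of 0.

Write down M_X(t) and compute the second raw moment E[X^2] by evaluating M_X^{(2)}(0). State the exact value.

E[X^2] = M′′(0) = 21/55

M_X(t) = ₁F₁(6; 10; t)
M′(t) = 3*₁F₁(7; 11; t)/5
M′′(t) = 21*₁F₁(8; 12; t)/55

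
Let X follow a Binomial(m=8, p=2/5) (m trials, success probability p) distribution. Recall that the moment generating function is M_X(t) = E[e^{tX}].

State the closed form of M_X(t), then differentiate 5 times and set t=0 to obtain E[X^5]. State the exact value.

E[X^5] = D^5[M](0) = 733808/625

M_X(t) = (2*e^(t)/5 + 3/5)^8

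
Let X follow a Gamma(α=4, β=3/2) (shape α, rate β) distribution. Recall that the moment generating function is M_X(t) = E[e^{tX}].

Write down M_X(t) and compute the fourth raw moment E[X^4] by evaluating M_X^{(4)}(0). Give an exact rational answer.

M_X(t) = 81/(16*(3/2 - t)^4)
D^4[M](t) = 1088640/(256*t^8 - 3072*t^7 + 16128*t^6 - 48384*t^5 + 90720*t^4 - 108864*t^3 + 81648*t^2 - 34992*t + 6561)

E[X^4] = D^4[M](0) = 4480/27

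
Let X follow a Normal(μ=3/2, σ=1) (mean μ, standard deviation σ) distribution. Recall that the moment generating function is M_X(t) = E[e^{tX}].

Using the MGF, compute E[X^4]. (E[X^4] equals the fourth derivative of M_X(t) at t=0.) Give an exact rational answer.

E[X^4] = M′′′′(0) = 345/16

M_X(t) = e^(t^2/2 + 3*t/2)
M′(t) = t*e^(3*t/2)*e^(t^2/2) + 3*e^(3*t/2)*e^(t^2/2)/2
M′′(t) = t^2*e^(3*t/2)*e^(t^2/2) + 3*t*e^(3*t/2)*e^(t^2/2) + 13*e^(3*t/2)*e^(t^2/2)/4
M′′′(t) = t^3*e^(3*t/2)*e^(t^2/2) + 9*t^2*e^(3*t/2)*e^(t^2/2)/2 + 39*t*e^(3*t/2)*e^(t^2/2)/4 + 63*e^(3*t/2)*e^(t^2/2)/8
M′′′′(t) = t^4*e^(3*t/2)*e^(t^2/2) + 6*t^3*e^(3*t/2)*e^(t^2/2) + 39*t^2*e^(3*t/2)*e^(t^2/2)/2 + 63*t*e^(3*t/2)*e^(t^2/2)/2 + 345*e^(3*t/2)*e^(t^2/2)/16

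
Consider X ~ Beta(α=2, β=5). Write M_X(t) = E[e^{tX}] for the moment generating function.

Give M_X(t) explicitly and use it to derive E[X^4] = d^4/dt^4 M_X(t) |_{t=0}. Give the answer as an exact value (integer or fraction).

M_X(t) = ₁F₁(2; 7; t)
M^(4)(t) = ₁F₁(6; 11; t)/42

E[X^4] = M^(4)(0) = 1/42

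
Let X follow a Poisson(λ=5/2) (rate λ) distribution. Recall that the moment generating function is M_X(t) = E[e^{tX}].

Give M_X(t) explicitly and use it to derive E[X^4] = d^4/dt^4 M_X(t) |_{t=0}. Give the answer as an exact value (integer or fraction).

E[X^4] = d^4M/dt^4 |_{t=0} = 2865/16

M_X(t) = e^(5*e^(t)/2 - 5/2)
dM/dt = 5*e^(-5/2)*e^(t)*e^(5*e^(t)/2)/2
d^2M/dt^2 = (25*e^(2*t)*e^(5*e^(t)/2) + 10*e^(t)*e^(5*e^(t)/2))*e^(-5/2)/4
d^3M/dt^3 = (125*e^(3*t)*e^(5*e^(t)/2) + 150*e^(2*t)*e^(5*e^(t)/2) + 20*e^(t)*e^(5*e^(t)/2))*e^(-5/2)/8
d^4M/dt^4 = (625*e^(4*t)*e^(5*e^(t)/2) + 1500*e^(3*t)*e^(5*e^(t)/2) + 700*e^(2*t)*e^(5*e^(t)/2) + 40*e^(t)*e^(5*e^(t)/2))*e^(-5/2)/16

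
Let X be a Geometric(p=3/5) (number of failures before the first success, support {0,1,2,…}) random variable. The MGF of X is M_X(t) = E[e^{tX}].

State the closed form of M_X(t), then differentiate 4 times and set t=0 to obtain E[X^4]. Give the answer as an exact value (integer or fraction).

E[X^4] = M^(4)(0) = 602/27

M_X(t) = 3/(5*(1 - 2*e^(t)/5))
M^(4)(t) = (-48*e^(4*t) - 1320*e^(3*t) - 3300*e^(2*t) - 750*e^(t))/(32*e^(5*t) - 400*e^(4*t) + 2000*e^(3*t) - 5000*e^(2*t) + 6250*e^(t) - 3125)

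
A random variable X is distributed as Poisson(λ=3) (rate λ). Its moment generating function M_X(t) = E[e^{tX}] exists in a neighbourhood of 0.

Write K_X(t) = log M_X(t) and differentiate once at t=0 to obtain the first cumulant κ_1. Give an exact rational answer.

κ_1 = dK/dt |_{t=0} = 3

M_X(t) = e^(3*e^(t) - 3)
K_X(t) = log M_X(t) = 3*e^(t) - 3
dK/dt = 3*e^(t)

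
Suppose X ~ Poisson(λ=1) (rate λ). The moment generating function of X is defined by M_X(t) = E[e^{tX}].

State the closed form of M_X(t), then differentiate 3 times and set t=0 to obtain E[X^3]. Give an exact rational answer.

M_X(t) = e^(e^(t) - 1)
M′(t) = e^(-1)*e^(t)*e^(e^(t))
M′′(t) = (e^(2*t)*e^(e^(t)) + e^(t)*e^(e^(t)))*e^(-1)
M′′′(t) = (e^(3*t)*e^(e^(t)) + 3*e^(2*t)*e^(e^(t)) + e^(t)*e^(e^(t)))*e^(-1)

E[X^3] = M′′′(0) = 5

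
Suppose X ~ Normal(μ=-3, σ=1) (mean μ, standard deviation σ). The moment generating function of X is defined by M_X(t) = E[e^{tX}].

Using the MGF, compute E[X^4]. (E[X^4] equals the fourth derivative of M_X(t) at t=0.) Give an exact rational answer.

E[X^4] = M′′′′(0) = 138

M_X(t) = e^(t^2/2 - 3*t)
M′(t) = t*e^(-3*t)*e^(t^2/2) - 3*e^(-3*t)*e^(t^2/2)
M′′(t) = (t^2*e^(t^2/2) - 6*t*e^(t^2/2) + 10*e^(t^2/2))*e^(-3*t)
M′′′(t) = (t^3*e^(t^2/2) - 9*t^2*e^(t^2/2) + 30*t*e^(t^2/2) - 36*e^(t^2/2))*e^(-3*t)
M′′′′(t) = (t^4*e^(t^2/2) - 12*t^3*e^(t^2/2) + 60*t^2*e^(t^2/2) - 144*t*e^(t^2/2) + 138*e^(t^2/2))*e^(-3*t)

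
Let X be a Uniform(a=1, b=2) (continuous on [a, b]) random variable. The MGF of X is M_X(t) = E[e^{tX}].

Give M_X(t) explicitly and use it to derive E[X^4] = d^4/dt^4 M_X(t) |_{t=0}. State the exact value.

E[X^4] = d^4M/dt^4 |_{t=0} = 31/5

M_X(t) = (e^(2*t) - e^(t))/t
dM/dt = (2*t*e^(2*t) - t*e^(t) - e^(2*t) + e^(t))/t^2
d^2M/dt^2 = (4*t^2*e^(2*t) - t^2*e^(t) - 4*t*e^(2*t) + 2*t*e^(t) + 2*e^(2*t) - 2*e^(t))/t^3
d^3M/dt^3 = (8*t^3*e^(2*t) - t^3*e^(t) - 12*t^2*e^(2*t) + 3*t^2*e^(t) + 12*t*e^(2*t) - 6*t*e^(t) - 6*e^(2*t) + 6*e^(t))/t^4
d^4M/dt^4 = (16*t^4*e^(2*t) - t^4*e^(t) - 32*t^3*e^(2*t) + 4*t^3*e^(t) + 48*t^2*e^(2*t) - 12*t^2*e^(t) - 48*t*e^(2*t) + 24*t*e^(t) + 24*e^(2*t) - 24*e^(t))/t^5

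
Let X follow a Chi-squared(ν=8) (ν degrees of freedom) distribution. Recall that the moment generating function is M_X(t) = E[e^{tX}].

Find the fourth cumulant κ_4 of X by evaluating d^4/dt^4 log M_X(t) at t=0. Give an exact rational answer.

M_X(t) = (1 - 2*t)^(-4)
K_X(t) = log M_X(t) = -4*log(1 - 2*t)
D^4[K](t) = 384/(16*t^4 - 32*t^3 + 24*t^2 - 8*t + 1)

κ_4 = D^4[K](0) = 384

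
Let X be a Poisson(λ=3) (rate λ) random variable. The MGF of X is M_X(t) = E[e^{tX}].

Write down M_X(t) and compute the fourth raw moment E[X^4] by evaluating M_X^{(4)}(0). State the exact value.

E[X^4] = D^4[M](0) = 309

M_X(t) = e^(3*e^(t) - 3)
D^4[M](t) = (81*e^(4*t)*e^(3*e^(t)) + 162*e^(3*t)*e^(3*e^(t)) + 63*e^(2*t)*e^(3*e^(t)) + 3*e^(t)*e^(3*e^(t)))*e^(-3)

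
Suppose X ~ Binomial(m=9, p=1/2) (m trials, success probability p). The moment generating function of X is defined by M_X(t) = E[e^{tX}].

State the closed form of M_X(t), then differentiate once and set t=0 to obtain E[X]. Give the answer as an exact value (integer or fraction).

E[X] = M′(0) = 9/2

M_X(t) = (e^(t)/2 + 1/2)^9
M′(t) = 9*e^(9*t)/512 + 9*e^(8*t)/64 + 63*e^(7*t)/128 + 63*e^(6*t)/64 + 315*e^(5*t)/256 + 63*e^(4*t)/64 + 63*e^(3*t)/128 + 9*e^(2*t)/64 + 9*e^(t)/512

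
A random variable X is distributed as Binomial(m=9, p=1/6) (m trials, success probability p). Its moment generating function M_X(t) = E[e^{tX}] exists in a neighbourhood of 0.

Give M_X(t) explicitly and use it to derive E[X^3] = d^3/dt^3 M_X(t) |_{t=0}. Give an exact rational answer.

E[X^3] = M^(3)(0) = 59/6

M_X(t) = (e^(t)/6 + 5/6)^9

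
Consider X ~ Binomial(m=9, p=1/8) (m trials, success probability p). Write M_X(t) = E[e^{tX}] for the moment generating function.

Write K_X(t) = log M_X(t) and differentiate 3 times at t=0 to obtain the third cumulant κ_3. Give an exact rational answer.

κ_3 = K′′′(0) = 189/256

M_X(t) = (e^(t)/8 + 7/8)^9
K_X(t) = log M_X(t) = 9*log(e^(t)/8 + 7/8)
K′(t) = 9*e^(t)/(e^(t) + 7)
K′′(t) = 63*e^(t)/(e^(2*t) + 14*e^(t) + 49)
K′′′(t) = (-63*e^(2*t) + 441*e^(t))/(e^(3*t) + 21*e^(2*t) + 147*e^(t) + 343)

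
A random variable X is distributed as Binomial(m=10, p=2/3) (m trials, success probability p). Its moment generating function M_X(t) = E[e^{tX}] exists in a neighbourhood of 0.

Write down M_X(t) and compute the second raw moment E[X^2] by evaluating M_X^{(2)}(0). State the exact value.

E[X^2] = M^(2)(0) = 140/3

M_X(t) = (2*e^(t)/3 + 1/3)^10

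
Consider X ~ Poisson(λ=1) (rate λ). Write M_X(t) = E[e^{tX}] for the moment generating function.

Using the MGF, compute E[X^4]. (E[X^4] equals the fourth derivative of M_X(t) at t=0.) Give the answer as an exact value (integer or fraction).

M_X(t) = e^(e^(t) - 1)
D^4[M](t) = (e^(4*t)*e^(e^(t)) + 6*e^(3*t)*e^(e^(t)) + 7*e^(2*t)*e^(e^(t)) + e^(t)*e^(e^(t)))*e^(-1)

E[X^4] = D^4[M](0) = 15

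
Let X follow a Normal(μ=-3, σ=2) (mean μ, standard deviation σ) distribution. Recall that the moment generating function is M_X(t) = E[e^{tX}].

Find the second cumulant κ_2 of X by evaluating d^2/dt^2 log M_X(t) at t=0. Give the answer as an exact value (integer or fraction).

κ_2 = K^(2)(0) = 4

M_X(t) = e^(2*t^2 - 3*t)
K_X(t) = log M_X(t) = 2*t^2 - 3*t
K^(2)(t) = 4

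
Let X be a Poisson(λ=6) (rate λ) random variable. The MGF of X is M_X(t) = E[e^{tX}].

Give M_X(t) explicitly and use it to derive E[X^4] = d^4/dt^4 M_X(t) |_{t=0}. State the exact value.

E[X^4] = M^(4)(0) = 2850

M_X(t) = e^(6*e^(t) - 6)
M^(4)(t) = (1296*e^(4*t)*e^(6*e^(t)) + 1296*e^(3*t)*e^(6*e^(t)) + 252*e^(2*t)*e^(6*e^(t)) + 6*e^(t)*e^(6*e^(t)))*e^(-6)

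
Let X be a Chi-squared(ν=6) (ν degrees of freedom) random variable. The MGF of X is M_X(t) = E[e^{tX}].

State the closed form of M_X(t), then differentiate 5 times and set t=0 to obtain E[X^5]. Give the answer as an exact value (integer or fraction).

M_X(t) = (1 - 2*t)^(-3)
M′(t) = 6/(16*t^4 - 32*t^3 + 24*t^2 - 8*t + 1)
M′′(t) = -48/(32*t^5 - 80*t^4 + 80*t^3 - 40*t^2 + 10*t - 1)
M′′′(t) = 480/(64*t^6 - 192*t^5 + 240*t^4 - 160*t^3 + 60*t^2 - 12*t + 1)
M′′′′(t) = -5760/(128*t^7 - 448*t^6 + 672*t^5 - 560*t^4 + 280*t^3 - 84*t^2 + 14*t - 1)
M′′′′′(t) = 80640/(256*t^8 - 1024*t^7 + 1792*t^6 - 1792*t^5 + 1120*t^4 - 448*t^3 + 112*t^2 - 16*t + 1)

E[X^5] = M′′′′′(0) = 80640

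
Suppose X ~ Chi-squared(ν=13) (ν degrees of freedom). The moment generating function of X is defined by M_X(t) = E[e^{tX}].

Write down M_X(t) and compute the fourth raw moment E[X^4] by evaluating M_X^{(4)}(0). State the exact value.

M_X(t) = (1 - 2*t)^(-13/2)
M′(t) = -13/(128*t^7*√(1 - 2*t) - 448*t^6*√(1 - 2*t) + 672*t^5*√(1 - 2*t) - 560*t^4*√(1 - 2*t) + 280*t^3*√(1 - 2*t) - 84*t^2*√(1 - 2*t) + 14*t*√(1 - 2*t) - √(1 - 2*t))

E[X^4] = M′′′′(0) = 62985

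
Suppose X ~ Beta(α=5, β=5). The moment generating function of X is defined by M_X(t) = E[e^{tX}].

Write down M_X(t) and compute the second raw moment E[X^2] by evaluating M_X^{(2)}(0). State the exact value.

E[X^2] = d^2M/dt^2 |_{t=0} = 3/11

M_X(t) = ₁F₁(5; 10; t)
dM/dt = ₁F₁(6; 11; t)/2
d^2M/dt^2 = 3*₁F₁(7; 12; t)/11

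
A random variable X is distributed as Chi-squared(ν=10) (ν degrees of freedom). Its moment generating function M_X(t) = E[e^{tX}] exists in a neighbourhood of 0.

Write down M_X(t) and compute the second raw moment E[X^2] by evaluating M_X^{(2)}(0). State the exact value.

E[X^2] = d^2M/dt^2 |_{t=0} = 120

M_X(t) = (1 - 2*t)^(-5)
dM/dt = 10/(64*t^6 - 192*t^5 + 240*t^4 - 160*t^3 + 60*t^2 - 12*t + 1)
d^2M/dt^2 = -120/(128*t^7 - 448*t^6 + 672*t^5 - 560*t^4 + 280*t^3 - 84*t^2 + 14*t - 1)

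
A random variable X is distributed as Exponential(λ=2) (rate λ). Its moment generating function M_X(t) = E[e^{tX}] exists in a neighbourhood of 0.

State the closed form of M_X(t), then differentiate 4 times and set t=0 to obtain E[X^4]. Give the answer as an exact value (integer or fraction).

M_X(t) = 2/(2 - t)
M′(t) = 2/(t^2 - 4*t + 4)
M′′(t) = -4/(t^3 - 6*t^2 + 12*t - 8)
M′′′(t) = 12/(t^4 - 8*t^3 + 24*t^2 - 32*t + 16)
M′′′′(t) = -48/(t^5 - 10*t^4 + 40*t^3 - 80*t^2 + 80*t - 32)

E[X^4] = M′′′′(0) = 3/2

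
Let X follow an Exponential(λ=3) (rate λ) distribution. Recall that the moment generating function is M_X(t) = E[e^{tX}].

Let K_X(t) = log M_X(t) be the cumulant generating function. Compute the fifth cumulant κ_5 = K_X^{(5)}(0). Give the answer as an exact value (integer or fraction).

M_X(t) = 3/(3 - t)
K_X(t) = log M_X(t) = -log(3 - t) + log(3)
K′(t) = -1/(t - 3)
K′′(t) = 1/(t^2 - 6*t + 9)
K′′′(t) = -2/(t^3 - 9*t^2 + 27*t - 27)
K′′′′(t) = 6/(t^4 - 12*t^3 + 54*t^2 - 108*t + 81)
K′′′′′(t) = -24/(t^5 - 15*t^4 + 90*t^3 - 270*t^2 + 405*t - 243)

κ_5 = K′′′′′(0) = 8/81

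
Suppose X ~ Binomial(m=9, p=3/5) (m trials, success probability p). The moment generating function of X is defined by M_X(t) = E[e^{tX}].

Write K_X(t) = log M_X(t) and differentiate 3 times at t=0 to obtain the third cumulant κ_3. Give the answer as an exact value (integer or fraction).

κ_3 = K^(3)(0) = -54/125

M_X(t) = (3*e^(t)/5 + 2/5)^9
K_X(t) = log M_X(t) = 9*log(3*e^(t)/5 + 2/5)
K^(3)(t) = (-162*e^(2*t) + 108*e^(t))/(27*e^(3*t) + 54*e^(2*t) + 36*e^(t) + 8)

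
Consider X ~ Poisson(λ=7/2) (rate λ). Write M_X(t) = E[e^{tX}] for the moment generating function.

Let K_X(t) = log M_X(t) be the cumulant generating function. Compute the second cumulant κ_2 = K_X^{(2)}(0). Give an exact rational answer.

κ_2 = K^(2)(0) = 7/2

M_X(t) = e^(7*e^(t)/2 - 7/2)
K_X(t) = log M_X(t) = 7*e^(t)/2 - 7/2
K^(2)(t) = 7*e^(t)/2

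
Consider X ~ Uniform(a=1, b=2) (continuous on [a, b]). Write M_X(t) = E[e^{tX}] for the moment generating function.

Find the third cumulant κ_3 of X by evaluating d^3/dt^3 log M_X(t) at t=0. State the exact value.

M_X(t) = (e^(2*t) - e^(t))/t
K_X(t) = log M_X(t) = -log(t) + log(e^(2*t) - e^(t))
dK/dt = (2*t*e^(t) - t - e^(t) + 1)/(t*e^(t) - t)
d^2K/dt^2 = (-t^2*e^(t) + e^(2*t) - 2*e^(t) + 1)/(t^2*e^(2*t) - 2*t^2*e^(t) + t^2)
d^3K/dt^3 = (t^3*e^(2*t) + t^3*e^(t) - 2*e^(3*t) + 6*e^(2*t) - 6*e^(t) + 2)/(t^3*e^(3*t) - 3*t^3*e^(2*t) + 3*t^3*e^(t) - t^3)

κ_3 = d^3K/dt^3 |_{t=0} = 0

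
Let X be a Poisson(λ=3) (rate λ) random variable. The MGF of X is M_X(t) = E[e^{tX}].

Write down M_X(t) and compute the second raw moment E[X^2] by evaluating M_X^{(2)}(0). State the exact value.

M_X(t) = e^(3*e^(t) - 3)
dM/dt = 3*e^(-3)*e^(t)*e^(3*e^(t))
d^2M/dt^2 = (9*e^(2*t)*e^(3*e^(t)) + 3*e^(t)*e^(3*e^(t)))*e^(-3)

E[X^2] = d^2M/dt^2 |_{t=0} = 12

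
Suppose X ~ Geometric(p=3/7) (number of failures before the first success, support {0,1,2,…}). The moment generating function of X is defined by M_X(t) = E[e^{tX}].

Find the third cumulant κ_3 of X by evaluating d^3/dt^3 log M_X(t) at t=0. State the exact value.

κ_3 = K^(3)(0) = 308/27

M_X(t) = 3/(7*(1 - 4*e^(t)/7))
K_X(t) = log M_X(t) = -log(1 - 4*e^(t)/7) - log(7) + log(3)
K^(3)(t) = (-112*e^(2*t) - 196*e^(t))/(64*e^(3*t) - 336*e^(2*t) + 588*e^(t) - 343)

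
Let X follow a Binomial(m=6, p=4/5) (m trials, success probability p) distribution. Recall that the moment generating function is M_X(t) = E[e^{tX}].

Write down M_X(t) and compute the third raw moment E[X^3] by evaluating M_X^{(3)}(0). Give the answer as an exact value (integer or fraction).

E[X^3] = M^(3)(0) = 3096/25

M_X(t) = (4*e^(t)/5 + 1/5)^6
M^(3)(t) = 884736*e^(6*t)/15625 + 6144*e^(5*t)/125 + 49152*e^(4*t)/3125 + 6912*e^(3*t)/3125 + 384*e^(2*t)/3125 + 24*e^(t)/15625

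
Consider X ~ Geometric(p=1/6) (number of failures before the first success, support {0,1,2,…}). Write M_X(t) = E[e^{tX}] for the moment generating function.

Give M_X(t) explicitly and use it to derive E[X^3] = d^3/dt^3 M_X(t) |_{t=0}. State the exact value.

E[X^3] = D^3[M](0) = 905

M_X(t) = 1/(6*(1 - 5*e^(t)/6))
D^3[M](t) = (125*e^(3*t) + 600*e^(2*t) + 180*e^(t))/(625*e^(4*t) - 3000*e^(3*t) + 5400*e^(2*t) - 4320*e^(t) + 1296)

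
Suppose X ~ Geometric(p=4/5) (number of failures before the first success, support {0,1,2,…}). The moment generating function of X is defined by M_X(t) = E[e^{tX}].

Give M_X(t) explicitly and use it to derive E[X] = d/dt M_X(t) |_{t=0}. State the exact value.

M_X(t) = 4/(5*(1 - e^(t)/5))
M′(t) = 4*e^(t)/(e^(2*t) - 10*e^(t) + 25)

E[X] = M′(0) = 1/4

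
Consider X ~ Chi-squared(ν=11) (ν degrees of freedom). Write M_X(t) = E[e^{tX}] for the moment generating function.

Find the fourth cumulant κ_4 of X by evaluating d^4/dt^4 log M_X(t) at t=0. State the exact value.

κ_4 = D^4[K](0) = 528

M_X(t) = (1 - 2*t)^(-11/2)
K_X(t) = log M_X(t) = -11*log(1 - 2*t)/2
D^4[K](t) = 528/(16*t^4 - 32*t^3 + 24*t^2 - 8*t + 1)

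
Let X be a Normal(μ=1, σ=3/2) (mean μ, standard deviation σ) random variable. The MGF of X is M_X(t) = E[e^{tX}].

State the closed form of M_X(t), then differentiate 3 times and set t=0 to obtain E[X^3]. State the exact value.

M_X(t) = e^(9*t^2/8 + t)
M^(3)(t) = 729*t^3*e^(t)*e^(9*t^2/8)/64 + 243*t^2*e^(t)*e^(9*t^2/8)/16 + 351*t*e^(t)*e^(9*t^2/8)/16 + 31*e^(t)*e^(9*t^2/8)/4

E[X^3] = M^(3)(0) = 31/4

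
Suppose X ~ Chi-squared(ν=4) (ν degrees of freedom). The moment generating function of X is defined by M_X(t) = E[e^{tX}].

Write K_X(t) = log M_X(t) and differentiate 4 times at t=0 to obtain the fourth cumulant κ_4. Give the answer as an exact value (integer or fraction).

M_X(t) = (1 - 2*t)^(-2)
K_X(t) = log M_X(t) = -2*log(1 - 2*t)
dK/dt = -4/(2*t - 1)
d^2K/dt^2 = 8/(4*t^2 - 4*t + 1)
d^3K/dt^3 = -32/(8*t^3 - 12*t^2 + 6*t - 1)
d^4K/dt^4 = 192/(16*t^4 - 32*t^3 + 24*t^2 - 8*t + 1)

κ_4 = d^4K/dt^4 |_{t=0} = 192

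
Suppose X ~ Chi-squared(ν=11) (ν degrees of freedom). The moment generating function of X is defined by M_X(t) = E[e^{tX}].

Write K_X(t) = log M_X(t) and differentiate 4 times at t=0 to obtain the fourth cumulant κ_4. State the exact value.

M_X(t) = (1 - 2*t)^(-11/2)
K_X(t) = log M_X(t) = -11*log(1 - 2*t)/2
K^(4)(t) = 528/(16*t^4 - 32*t^3 + 24*t^2 - 8*t + 1)

κ_4 = K^(4)(0) = 528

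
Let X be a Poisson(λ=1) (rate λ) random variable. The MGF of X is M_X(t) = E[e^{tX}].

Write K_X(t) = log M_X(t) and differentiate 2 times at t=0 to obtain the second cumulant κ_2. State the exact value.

M_X(t) = e^(e^(t) - 1)
K_X(t) = log M_X(t) = e^(t) - 1
D^2[K](t) = e^(t)

κ_2 = D^2[K](0) = 1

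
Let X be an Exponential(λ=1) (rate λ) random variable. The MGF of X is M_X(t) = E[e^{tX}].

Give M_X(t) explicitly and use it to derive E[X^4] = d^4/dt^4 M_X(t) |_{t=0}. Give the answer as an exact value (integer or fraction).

E[X^4] = M′′′′(0) = 24

M_X(t) = 1/(1 - t)
M′(t) = 1/(t^2 - 2*t + 1)
M′′(t) = -2/(t^3 - 3*t^2 + 3*t - 1)
M′′′(t) = 6/(t^4 - 4*t^3 + 6*t^2 - 4*t + 1)
M′′′′(t) = -24/(t^5 - 5*t^4 + 10*t^3 - 10*t^2 + 5*t - 1)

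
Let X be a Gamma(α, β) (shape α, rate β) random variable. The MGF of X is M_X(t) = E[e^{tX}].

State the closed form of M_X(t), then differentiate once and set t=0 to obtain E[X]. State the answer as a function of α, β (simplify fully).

M_X(t) = (β/(β - t))^α
D[M](t) = -α*β^α*(1/(β - t))^α/(-β + t)

E[X] = D[M](0) = α/β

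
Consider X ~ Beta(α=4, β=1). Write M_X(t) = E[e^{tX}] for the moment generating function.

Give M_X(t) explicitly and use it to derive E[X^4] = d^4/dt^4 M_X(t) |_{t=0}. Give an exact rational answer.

M_X(t) = ₁F₁(4; 5; t)
M^(4)(t) = ₁F₁(8; 9; t)/2

E[X^4] = M^(4)(0) = 1/2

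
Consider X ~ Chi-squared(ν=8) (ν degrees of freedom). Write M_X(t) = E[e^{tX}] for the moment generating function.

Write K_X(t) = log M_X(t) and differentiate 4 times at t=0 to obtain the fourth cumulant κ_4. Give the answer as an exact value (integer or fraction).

κ_4 = d^4K/dt^4 |_{t=0} = 384

M_X(t) = (1 - 2*t)^(-4)
K_X(t) = log M_X(t) = -4*log(1 - 2*t)
dK/dt = -8/(2*t - 1)
d^2K/dt^2 = 16/(4*t^2 - 4*t + 1)
d^3K/dt^3 = -64/(8*t^3 - 12*t^2 + 6*t - 1)
d^4K/dt^4 = 384/(16*t^4 - 32*t^3 + 24*t^2 - 8*t + 1)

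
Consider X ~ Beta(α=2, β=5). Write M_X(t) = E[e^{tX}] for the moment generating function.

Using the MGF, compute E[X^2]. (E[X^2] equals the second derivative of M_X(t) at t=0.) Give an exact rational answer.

M_X(t) = ₁F₁(2; 7; t)
M′(t) = 2*₁F₁(3; 8; t)/7
M′′(t) = 3*₁F₁(4; 9; t)/28

E[X^2] = M′′(0) = 3/28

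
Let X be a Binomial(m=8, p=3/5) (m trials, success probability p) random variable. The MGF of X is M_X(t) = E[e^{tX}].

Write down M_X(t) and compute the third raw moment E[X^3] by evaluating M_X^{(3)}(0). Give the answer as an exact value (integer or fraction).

E[X^3] = d^3M/dt^3 |_{t=0} = 17232/125

M_X(t) = (3*e^(t)/5 + 2/5)^8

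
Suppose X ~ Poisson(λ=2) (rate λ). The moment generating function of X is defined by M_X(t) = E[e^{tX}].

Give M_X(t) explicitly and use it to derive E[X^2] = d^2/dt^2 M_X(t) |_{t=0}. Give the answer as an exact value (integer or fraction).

M_X(t) = e^(2*e^(t) - 2)
M′(t) = 2*e^(-2)*e^(t)*e^(2*e^(t))
M′′(t) = (4*e^(2*t)*e^(2*e^(t)) + 2*e^(t)*e^(2*e^(t)))*e^(-2)

E[X^2] = M′′(0) = 6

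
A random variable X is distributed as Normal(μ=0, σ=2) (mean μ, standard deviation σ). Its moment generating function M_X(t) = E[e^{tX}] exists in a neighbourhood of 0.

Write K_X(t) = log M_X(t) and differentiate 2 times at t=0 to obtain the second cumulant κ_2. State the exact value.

κ_2 = d^2K/dt^2 |_{t=0} = 4

M_X(t) = e^(2*t^2)
K_X(t) = log M_X(t) = 2*t^2
dK/dt = 4*t
d^2K/dt^2 = 4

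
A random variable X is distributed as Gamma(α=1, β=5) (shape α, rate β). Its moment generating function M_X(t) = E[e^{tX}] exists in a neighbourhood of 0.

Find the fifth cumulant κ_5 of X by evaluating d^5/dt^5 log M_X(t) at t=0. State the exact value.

M_X(t) = 5/(5 - t)
K_X(t) = log M_X(t) = -log(5 - t) + log(5)
K^(5)(t) = -24/(t^5 - 25*t^4 + 250*t^3 - 1250*t^2 + 3125*t - 3125)

κ_5 = K^(5)(0) = 24/3125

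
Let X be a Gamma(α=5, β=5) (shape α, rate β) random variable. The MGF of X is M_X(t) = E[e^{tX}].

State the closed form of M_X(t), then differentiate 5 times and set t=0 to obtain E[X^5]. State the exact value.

M_X(t) = 3125/(5 - t)^5
M′(t) = 15625/(t^6 - 30*t^5 + 375*t^4 - 2500*t^3 + 9375*t^2 - 18750*t + 15625)
M′′(t) = -93750/(t^7 - 35*t^6 + 525*t^5 - 4375*t^4 + 21875*t^3 - 65625*t^2 + 109375*t - 78125)
M′′′(t) = 656250/(t^8 - 40*t^7 + 700*t^6 - 7000*t^5 + 43750*t^4 - 175000*t^3 + 437500*t^2 - 625000*t + 390625)
M′′′′(t) = -5250000/(t^9 - 45*t^8 + 900*t^7 - 10500*t^6 + 78750*t^5 - 393750*t^4 + 1312500*t^3 - 2812500*t^2 + 3515625*t - 1953125)
M′′′′′(t) = 47250000/(t^10 - 50*t^9 + 1125*t^8 - 15000*t^7 + 131250*t^6 - 787500*t^5 + 3281250*t^4 - 9375000*t^3 + 17578125*t^2 - 19531250*t + 9765625)

E[X^5] = M′′′′′(0) = 3024/625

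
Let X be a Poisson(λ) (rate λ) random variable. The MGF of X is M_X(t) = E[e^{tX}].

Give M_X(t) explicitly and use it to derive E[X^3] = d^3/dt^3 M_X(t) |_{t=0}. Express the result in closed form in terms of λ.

M_X(t) = e^(λ*(e^(t) - 1))
M′(t) = λ*e^(-λ)*e^(t)*e^(λ*e^(t))
M′′(t) = (λ^2*e^(2*t)*e^(λ*e^(t)) + λ*e^(t)*e^(λ*e^(t)))*e^(-λ)
M′′′(t) = (λ^3*e^(3*t)*e^(λ*e^(t)) + 3*λ^2*e^(2*t)*e^(λ*e^(t)) + λ*e^(t)*e^(λ*e^(t)))*e^(-λ)

E[X^3] = M′′′(0) = λ*(λ^2 + 3*λ + 1)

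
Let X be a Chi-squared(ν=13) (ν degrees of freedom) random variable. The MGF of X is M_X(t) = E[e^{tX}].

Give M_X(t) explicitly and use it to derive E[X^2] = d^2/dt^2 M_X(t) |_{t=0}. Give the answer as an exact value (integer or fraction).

E[X^2] = d^2M/dt^2 |_{t=0} = 195

M_X(t) = (1 - 2*t)^(-13/2)
dM/dt = -13/(128*t^7*√(1 - 2*t) - 448*t^6*√(1 - 2*t) + 672*t^5*√(1 - 2*t) - 560*t^4*√(1 - 2*t) + 280*t^3*√(1 - 2*t) - 84*t^2*√(1 - 2*t) + 14*t*√(1 - 2*t) - √(1 - 2*t))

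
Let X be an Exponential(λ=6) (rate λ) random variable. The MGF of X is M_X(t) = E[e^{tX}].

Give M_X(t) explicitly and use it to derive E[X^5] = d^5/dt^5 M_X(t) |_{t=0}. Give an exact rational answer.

M_X(t) = 6/(6 - t)
M′(t) = 6/(t^2 - 12*t + 36)
M′′(t) = -12/(t^3 - 18*t^2 + 108*t - 216)
M′′′(t) = 36/(t^4 - 24*t^3 + 216*t^2 - 864*t + 1296)
M′′′′(t) = -144/(t^5 - 30*t^4 + 360*t^3 - 2160*t^2 + 6480*t - 7776)
M′′′′′(t) = 720/(t^6 - 36*t^5 + 540*t^4 - 4320*t^3 + 19440*t^2 - 46656*t + 46656)

E[X^5] = M′′′′′(0) = 5/324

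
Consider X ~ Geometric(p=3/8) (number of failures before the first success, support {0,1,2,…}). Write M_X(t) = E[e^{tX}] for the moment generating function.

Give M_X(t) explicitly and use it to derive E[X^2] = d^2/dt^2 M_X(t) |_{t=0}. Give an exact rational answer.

M_X(t) = 3/(8*(1 - 5*e^(t)/8))
dM/dt = 15*e^(t)/(25*e^(2*t) - 80*e^(t) + 64)
d^2M/dt^2 = (-75*e^(2*t) - 120*e^(t))/(125*e^(3*t) - 600*e^(2*t) + 960*e^(t) - 512)

E[X^2] = d^2M/dt^2 |_{t=0} = 65/9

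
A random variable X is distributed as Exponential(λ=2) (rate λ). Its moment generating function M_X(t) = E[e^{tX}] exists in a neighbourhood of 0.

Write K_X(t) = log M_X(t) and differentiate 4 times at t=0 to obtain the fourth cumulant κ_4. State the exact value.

κ_4 = K′′′′(0) = 3/8

M_X(t) = 2/(2 - t)
K_X(t) = log M_X(t) = -log(2 - t) + log(2)
K′(t) = -1/(t - 2)
K′′(t) = 1/(t^2 - 4*t + 4)
K′′′(t) = -2/(t^3 - 6*t^2 + 12*t - 8)
K′′′′(t) = 6/(t^4 - 8*t^3 + 24*t^2 - 32*t + 16)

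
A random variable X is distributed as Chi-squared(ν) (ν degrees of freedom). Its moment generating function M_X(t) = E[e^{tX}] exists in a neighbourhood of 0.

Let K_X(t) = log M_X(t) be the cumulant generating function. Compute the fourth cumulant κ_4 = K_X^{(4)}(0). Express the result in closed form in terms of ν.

M_X(t) = (1 - 2*t)^(-ν/2)
K_X(t) = log M_X(t) = -ν*log(1 - 2*t)/2
K^(4)(t) = 48*ν/(16*t^4 - 32*t^3 + 24*t^2 - 8*t + 1)

κ_4 = K^(4)(0) = 48*ν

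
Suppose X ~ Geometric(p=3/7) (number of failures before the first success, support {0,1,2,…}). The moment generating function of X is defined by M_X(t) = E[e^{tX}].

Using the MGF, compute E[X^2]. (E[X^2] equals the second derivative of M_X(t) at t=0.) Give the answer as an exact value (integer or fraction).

M_X(t) = 3/(7*(1 - 4*e^(t)/7))
D^2[M](t) = (-48*e^(2*t) - 84*e^(t))/(64*e^(3*t) - 336*e^(2*t) + 588*e^(t) - 343)

E[X^2] = D^2[M](0) = 44/9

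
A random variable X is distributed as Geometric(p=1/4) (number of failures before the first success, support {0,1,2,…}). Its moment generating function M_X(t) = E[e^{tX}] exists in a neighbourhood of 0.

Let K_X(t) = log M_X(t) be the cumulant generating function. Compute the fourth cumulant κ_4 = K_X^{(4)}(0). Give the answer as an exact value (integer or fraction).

κ_4 = d^4K/dt^4 |_{t=0} = 876

M_X(t) = 1/(4*(1 - 3*e^(t)/4))
K_X(t) = log M_X(t) = -log(1 - 3*e^(t)/4) - 2*log(2)
dK/dt = -3*e^(t)/(3*e^(t) - 4)
d^2K/dt^2 = 12*e^(t)/(9*e^(2*t) - 24*e^(t) + 16)
d^3K/dt^3 = (-36*e^(2*t) - 48*e^(t))/(27*e^(3*t) - 108*e^(2*t) + 144*e^(t) - 64)
d^4K/dt^4 = (108*e^(3*t) + 576*e^(2*t) + 192*e^(t))/(81*e^(4*t) - 432*e^(3*t) + 864*e^(2*t) - 768*e^(t) + 256)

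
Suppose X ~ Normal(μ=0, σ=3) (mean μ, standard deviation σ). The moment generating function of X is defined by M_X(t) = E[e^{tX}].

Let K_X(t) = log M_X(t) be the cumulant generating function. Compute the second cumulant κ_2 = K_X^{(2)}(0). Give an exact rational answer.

M_X(t) = e^(9*t^2/2)
K_X(t) = log M_X(t) = 9*t^2/2
K′(t) = 9*t
K′′(t) = 9

κ_2 = K′′(0) = 9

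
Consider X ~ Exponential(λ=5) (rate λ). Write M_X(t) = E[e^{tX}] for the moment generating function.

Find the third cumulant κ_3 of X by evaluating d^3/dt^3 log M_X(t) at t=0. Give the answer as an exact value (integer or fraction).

κ_3 = K′′′(0) = 2/125

M_X(t) = 5/(5 - t)
K_X(t) = log M_X(t) = -log(5 - t) + log(5)
K′(t) = -1/(t - 5)
K′′(t) = 1/(t^2 - 10*t + 25)
K′′′(t) = -2/(t^3 - 15*t^2 + 75*t - 125)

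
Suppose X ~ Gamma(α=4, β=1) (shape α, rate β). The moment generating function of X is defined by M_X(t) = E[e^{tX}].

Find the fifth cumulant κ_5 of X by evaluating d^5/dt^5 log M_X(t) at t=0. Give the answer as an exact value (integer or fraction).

κ_5 = D^5[K](0) = 96

M_X(t) = (1 - t)^(-4)
K_X(t) = log M_X(t) = -4*log(1 - t)
D^5[K](t) = -96/(t^5 - 5*t^4 + 10*t^3 - 10*t^2 + 5*t - 1)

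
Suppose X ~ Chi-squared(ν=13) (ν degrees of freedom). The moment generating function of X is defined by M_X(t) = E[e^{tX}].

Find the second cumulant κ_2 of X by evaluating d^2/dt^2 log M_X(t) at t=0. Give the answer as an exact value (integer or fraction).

κ_2 = K^(2)(0) = 26

M_X(t) = (1 - 2*t)^(-13/2)
K_X(t) = log M_X(t) = -13*log(1 - 2*t)/2
K^(2)(t) = 26/(4*t^2 - 4*t + 1)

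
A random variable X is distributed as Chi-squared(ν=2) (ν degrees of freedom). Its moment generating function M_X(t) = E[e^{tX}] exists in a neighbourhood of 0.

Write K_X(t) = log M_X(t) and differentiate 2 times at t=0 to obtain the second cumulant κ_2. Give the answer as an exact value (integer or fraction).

κ_2 = D^2[K](0) = 4

M_X(t) = 1/(1 - 2*t)
K_X(t) = log M_X(t) = -log(1 - 2*t)
D^2[K](t) = 4/(4*t^2 - 4*t + 1)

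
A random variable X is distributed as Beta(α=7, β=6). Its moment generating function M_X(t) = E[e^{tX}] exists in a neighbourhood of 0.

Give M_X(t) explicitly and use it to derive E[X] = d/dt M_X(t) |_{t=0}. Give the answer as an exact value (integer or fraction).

M_X(t) = ₁F₁(7; 13; t)
M^(1)(t) = 7*₁F₁(8; 14; t)/13

E[X] = M^(1)(0) = 7/13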